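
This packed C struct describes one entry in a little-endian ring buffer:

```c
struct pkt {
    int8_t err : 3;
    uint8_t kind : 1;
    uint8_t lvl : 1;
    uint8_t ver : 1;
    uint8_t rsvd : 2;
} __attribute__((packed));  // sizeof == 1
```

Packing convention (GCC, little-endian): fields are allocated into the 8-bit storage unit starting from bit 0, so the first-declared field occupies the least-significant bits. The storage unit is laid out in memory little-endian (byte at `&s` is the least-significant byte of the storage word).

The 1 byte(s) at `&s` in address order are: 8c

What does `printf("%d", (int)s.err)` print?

-4

[0]=0x8c (little-endian) → word 0x8c
err:3 @ bit 0 → (0x8c>>0)&0x7 = 0x4  ←
kind:1 @ bit 3 → (0x8c>>3)&0x1 = 0x1
lvl:1 @ bit 4 → (0x8c>>4)&0x1 = 0x0
ver:1 @ bit 5 → (0x8c>>5)&0x1 = 0x0
rsvd:2 @ bit 6 → (0x8c>>6)&0x3 = 0x2
err signed 3b, MSB=1: 4 - 8 = -4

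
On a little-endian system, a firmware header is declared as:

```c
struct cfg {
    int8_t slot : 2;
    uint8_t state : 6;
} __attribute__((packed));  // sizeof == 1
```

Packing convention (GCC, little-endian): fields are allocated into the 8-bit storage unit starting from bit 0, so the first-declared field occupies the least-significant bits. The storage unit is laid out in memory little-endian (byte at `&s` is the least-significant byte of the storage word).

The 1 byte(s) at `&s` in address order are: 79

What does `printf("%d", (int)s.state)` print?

30

[0]=0x79 (little-endian) → word 0x79
slot [0+:2] = (word>>0) & 0x3 = 1
state [2+:6] = (word>>2) & 0x3f = 30  ←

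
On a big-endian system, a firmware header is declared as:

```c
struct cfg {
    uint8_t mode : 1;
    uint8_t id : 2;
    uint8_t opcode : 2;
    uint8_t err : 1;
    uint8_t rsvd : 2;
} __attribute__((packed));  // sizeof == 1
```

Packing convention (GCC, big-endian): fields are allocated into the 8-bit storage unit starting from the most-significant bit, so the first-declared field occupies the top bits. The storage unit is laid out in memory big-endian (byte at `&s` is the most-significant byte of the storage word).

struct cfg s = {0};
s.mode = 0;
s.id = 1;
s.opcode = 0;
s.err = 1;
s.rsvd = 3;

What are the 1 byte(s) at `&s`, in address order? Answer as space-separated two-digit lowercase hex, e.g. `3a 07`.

27

mode:1 = 0 → 0x0 << 7 → word 0x00
id:2 = 1 → 0x1 << 5 → word 0x20
opcode:2 = 0 → 0x0 << 3 → word 0x20
err:1 = 1 → 0x1 << 2 → word 0x24
rsvd:2 = 3 → 0x3 << 0 → word 0x27
word = 0x27 → big-endian bytes:
  [0]=0x27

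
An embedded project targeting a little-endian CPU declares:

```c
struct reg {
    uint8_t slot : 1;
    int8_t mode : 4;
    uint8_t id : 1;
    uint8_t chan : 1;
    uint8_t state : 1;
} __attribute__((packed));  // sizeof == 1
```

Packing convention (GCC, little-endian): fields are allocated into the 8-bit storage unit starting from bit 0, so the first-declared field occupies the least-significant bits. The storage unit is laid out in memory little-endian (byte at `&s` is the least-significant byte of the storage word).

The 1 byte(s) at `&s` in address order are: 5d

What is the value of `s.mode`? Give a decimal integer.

-2

[0]=0x5d (little-endian) → word 0x5d
slot [0+:1] = (word>>0) & 0x1 = 1
mode [1+:4] = (word>>1) & 0xf = 14  ←
id [5+:1] = (word>>5) & 0x1 = 0
chan [6+:1] = (word>>6) & 0x1 = 1
state [7+:1] = (word>>7) & 0x1 = 0
mode signed 4b, MSB=1: 14 - 16 = -2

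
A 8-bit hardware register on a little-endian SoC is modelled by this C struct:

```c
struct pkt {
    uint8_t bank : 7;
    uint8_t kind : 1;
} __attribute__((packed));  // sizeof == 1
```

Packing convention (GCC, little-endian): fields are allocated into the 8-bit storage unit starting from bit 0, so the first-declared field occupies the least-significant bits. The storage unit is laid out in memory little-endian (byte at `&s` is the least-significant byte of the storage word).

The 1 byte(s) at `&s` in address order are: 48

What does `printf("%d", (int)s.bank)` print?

72

[0]=0x48 (little-endian) → word 0x48
bank [0+:7] = (word>>0) & 0x7f = 72  ←
kind [7+:1] = (word>>7) & 0x1 = 0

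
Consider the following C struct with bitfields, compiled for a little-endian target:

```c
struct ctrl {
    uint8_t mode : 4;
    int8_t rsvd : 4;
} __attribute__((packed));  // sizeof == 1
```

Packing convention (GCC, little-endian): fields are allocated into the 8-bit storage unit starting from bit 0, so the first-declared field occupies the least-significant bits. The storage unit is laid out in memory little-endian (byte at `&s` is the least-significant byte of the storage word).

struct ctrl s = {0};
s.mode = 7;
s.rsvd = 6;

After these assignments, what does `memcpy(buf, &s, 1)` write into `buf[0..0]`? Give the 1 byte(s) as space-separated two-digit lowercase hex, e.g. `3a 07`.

mode (4b) val=7 bits=0x7 at bit 0: 0x07
rsvd (4b) val=6 bits=0x6 at bit 4: 0x67
word = 0x67 → little-endian bytes:
  [0]=0x67

67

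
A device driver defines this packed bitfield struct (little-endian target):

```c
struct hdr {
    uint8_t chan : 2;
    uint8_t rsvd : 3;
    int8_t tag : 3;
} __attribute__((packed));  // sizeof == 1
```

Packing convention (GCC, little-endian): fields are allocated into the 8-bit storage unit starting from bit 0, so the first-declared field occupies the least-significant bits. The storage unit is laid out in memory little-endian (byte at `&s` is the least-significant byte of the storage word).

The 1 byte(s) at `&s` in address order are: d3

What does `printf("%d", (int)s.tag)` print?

-2

[0]=0xd3 (little-endian) → word 0xd3
chan [0+:2] = (word>>0) & 0x3 = 3
rsvd [2+:3] = (word>>2) & 0x7 = 4
tag [5+:3] = (word>>5) & 0x7 = 6  ←
tag signed 3b, MSB=1: 6 - 8 = -2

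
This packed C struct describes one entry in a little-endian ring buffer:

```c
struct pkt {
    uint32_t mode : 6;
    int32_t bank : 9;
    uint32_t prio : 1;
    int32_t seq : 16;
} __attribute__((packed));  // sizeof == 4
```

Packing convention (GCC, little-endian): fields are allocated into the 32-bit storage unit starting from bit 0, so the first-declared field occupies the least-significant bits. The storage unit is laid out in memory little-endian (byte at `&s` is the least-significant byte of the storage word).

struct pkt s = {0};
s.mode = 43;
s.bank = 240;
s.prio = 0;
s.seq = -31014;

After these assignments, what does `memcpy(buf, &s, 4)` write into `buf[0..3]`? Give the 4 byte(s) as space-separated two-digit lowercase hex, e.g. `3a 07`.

2b 3c da 86

mode (6b) val=43 bits=0x2b at bit 0: 0x0000002b
bank (9b) val=240 bits=0xf0 at bit 6: 0x00003c2b
prio (1b) val=0 bits=0x0 at bit 15: 0x00003c2b
seq (16b) val=-31014 bits=0x86da at bit 16: 0x86da3c2b
word = 0x86da3c2b → little-endian bytes:
  [0]=0x2b  [1]=0x3c  [2]=0xda  [3]=0x86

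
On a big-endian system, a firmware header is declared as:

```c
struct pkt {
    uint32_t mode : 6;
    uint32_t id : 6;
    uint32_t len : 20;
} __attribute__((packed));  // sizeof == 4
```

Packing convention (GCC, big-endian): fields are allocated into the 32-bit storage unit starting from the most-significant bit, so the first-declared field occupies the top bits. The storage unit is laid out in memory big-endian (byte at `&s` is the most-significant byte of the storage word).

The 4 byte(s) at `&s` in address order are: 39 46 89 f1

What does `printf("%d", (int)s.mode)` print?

14

[0]=0x39 [1]=0x46 [2]=0x89 [3]=0xf1 (big-endian) → word 0x394689f1
mode [26+:6] = (word>>26) & 0x3f = 14  ←
id [20+:6] = (word>>20) & 0x3f = 20
len [0+:20] = (word>>0) & 0xfffff = 428529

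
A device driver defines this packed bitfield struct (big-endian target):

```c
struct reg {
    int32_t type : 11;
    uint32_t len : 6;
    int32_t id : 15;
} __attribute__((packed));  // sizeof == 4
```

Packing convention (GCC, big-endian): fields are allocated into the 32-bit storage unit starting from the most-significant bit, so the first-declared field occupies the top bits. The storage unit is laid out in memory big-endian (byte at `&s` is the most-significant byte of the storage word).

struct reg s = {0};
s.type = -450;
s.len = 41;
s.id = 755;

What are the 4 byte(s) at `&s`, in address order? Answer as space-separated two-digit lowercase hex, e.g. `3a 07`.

c7 d4 82 f3

[21+:11] type=-450 & 0x7ff = 0x63e; word=0xc7c00000
[15+:6] len=41 & 0x3f = 0x29; word=0xc7d48000
[0+:15] id=755 & 0x7fff = 0x2f3; word=0xc7d482f3
word = 0xc7d482f3 → big-endian bytes:
  [0]=0xc7  [1]=0xd4  [2]=0x82  [3]=0xf3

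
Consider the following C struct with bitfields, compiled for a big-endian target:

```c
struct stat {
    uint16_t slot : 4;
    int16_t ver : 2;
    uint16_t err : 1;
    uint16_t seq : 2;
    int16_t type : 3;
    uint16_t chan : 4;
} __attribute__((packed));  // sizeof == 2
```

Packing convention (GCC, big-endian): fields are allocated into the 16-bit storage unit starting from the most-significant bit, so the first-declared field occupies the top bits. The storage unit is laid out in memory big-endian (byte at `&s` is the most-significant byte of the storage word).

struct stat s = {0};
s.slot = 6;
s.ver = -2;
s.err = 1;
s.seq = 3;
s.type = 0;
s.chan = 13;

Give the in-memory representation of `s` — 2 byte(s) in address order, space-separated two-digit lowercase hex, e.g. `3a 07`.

[12+:4] slot=6 & 0xf = 0x6; word=0x6000
[10+:2] ver=-2 & 0x3 = 0x2; word=0x6800
[9+:1] err=1 & 0x1 = 0x1; word=0x6a00
[7+:2] seq=3 & 0x3 = 0x3; word=0x6b80
[4+:3] type=0 & 0x7 = 0x0; word=0x6b80
[0+:4] chan=13 & 0xf = 0xd; word=0x6b8d
word = 0x6b8d → big-endian bytes:
  [0]=0x6b  [1]=0x8d

6b 8d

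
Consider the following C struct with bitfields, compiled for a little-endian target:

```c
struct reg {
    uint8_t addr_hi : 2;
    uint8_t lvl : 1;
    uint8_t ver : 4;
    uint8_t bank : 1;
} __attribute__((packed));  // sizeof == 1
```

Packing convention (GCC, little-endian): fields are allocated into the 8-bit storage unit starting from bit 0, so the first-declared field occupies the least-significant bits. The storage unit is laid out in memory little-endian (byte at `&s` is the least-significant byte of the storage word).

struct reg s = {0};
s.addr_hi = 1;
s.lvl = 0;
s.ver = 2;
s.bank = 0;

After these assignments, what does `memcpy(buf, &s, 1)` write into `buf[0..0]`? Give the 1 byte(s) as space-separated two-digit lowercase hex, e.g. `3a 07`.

11

addr_hi:2 = 1 → 0x1 << 0 → word 0x01
lvl:1 = 0 → 0x0 << 2 → word 0x01
ver:4 = 2 → 0x2 << 3 → word 0x11
bank:1 = 0 → 0x0 << 7 → word 0x11
word = 0x11 → little-endian bytes:
  [0]=0x11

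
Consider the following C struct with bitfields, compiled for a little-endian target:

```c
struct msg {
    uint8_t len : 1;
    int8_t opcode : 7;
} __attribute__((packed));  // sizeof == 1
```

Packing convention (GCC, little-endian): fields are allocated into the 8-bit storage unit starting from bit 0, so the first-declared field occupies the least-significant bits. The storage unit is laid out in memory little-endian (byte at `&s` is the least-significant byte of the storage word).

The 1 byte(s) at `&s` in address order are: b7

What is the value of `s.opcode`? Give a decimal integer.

-37

[0]=0xb7 (little-endian) → word 0xb7
len [0+:1] = (word>>0) & 0x1 = 1
opcode [1+:7] = (word>>1) & 0x7f = 91  ←
opcode signed 7b, MSB=1: 91 - 128 = -37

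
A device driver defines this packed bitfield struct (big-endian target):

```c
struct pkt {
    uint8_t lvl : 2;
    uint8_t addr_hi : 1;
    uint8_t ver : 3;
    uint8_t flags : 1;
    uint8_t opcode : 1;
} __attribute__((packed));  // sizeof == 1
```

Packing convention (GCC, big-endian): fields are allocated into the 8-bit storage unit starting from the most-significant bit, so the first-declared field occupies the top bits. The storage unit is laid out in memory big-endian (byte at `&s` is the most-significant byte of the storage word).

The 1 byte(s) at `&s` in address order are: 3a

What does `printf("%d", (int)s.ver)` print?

6

[0]=0x3a (big-endian) → word 0x3a
lvl [6+:2] = (word>>6) & 0x3 = 0
addr_hi [5+:1] = (word>>5) & 0x1 = 1
ver [2+:3] = (word>>2) & 0x7 = 6  ←
flags [1+:1] = (word>>1) & 0x1 = 1
opcode [0+:1] = (word>>0) & 0x1 = 0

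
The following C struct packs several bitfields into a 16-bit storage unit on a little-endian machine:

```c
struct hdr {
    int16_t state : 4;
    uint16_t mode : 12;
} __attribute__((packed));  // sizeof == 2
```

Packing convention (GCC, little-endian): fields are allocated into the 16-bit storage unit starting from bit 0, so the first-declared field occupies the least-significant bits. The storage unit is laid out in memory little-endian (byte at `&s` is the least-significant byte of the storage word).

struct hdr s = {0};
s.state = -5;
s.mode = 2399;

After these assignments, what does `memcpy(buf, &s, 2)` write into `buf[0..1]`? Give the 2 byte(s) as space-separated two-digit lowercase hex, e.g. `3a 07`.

state:4 = -5 → 0xb << 0 → word 0x000b
mode:12 = 2399 → 0x95f << 4 → word 0x95fb
word = 0x95fb → little-endian bytes:
  [0]=0xfb  [1]=0x95

fb 95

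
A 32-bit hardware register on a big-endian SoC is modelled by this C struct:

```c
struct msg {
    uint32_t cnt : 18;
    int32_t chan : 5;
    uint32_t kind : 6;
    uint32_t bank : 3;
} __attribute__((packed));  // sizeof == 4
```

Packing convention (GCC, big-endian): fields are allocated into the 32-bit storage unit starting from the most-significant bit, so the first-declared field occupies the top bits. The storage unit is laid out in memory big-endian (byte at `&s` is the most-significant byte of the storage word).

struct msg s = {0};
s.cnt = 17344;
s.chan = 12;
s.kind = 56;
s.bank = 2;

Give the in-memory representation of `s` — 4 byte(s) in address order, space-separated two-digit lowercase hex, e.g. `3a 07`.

[14+:18] cnt=17344 & 0x3ffff = 0x43c0; word=0x10f00000
[9+:5] chan=12 & 0x1f = 0xc; word=0x10f01800
[3+:6] kind=56 & 0x3f = 0x38; word=0x10f019c0
[0+:3] bank=2 & 0x7 = 0x2; word=0x10f019c2
word = 0x10f019c2 → big-endian bytes:
  [0]=0x10  [1]=0xf0  [2]=0x19  [3]=0xc2

10 f0 19 c2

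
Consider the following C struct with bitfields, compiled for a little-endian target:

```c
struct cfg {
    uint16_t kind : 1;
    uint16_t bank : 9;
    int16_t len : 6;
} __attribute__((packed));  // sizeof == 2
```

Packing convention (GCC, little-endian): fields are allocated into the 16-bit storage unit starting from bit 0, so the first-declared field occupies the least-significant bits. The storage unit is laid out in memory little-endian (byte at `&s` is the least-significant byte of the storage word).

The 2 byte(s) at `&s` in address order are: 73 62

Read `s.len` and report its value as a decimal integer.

24

[0]=0x73 [1]=0x62 (little-endian) → word 0x6273
kind:1 @ bit 0 → (0x6273>>0)&0x1 = 0x1
bank:9 @ bit 1 → (0x6273>>1)&0x1ff = 0x139
len:6 @ bit 10 → (0x6273>>10)&0x3f = 0x18  ←
len signed 6b, MSB=0: value = 24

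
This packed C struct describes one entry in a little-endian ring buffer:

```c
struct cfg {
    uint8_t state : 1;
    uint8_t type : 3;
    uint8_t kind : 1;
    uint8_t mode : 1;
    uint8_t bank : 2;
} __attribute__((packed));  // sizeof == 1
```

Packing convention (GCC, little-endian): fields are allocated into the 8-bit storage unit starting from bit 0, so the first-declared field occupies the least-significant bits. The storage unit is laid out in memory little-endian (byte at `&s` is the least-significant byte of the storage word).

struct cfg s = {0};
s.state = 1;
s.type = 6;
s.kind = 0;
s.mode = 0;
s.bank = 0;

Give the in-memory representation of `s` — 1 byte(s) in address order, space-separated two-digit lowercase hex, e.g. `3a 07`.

0d

[0+:1] state=1 & 0x1 = 0x1; word=0x01
[1+:3] type=6 & 0x7 = 0x6; word=0x0d
[4+:1] kind=0 & 0x1 = 0x0; word=0x0d
[5+:1] mode=0 & 0x1 = 0x0; word=0x0d
[6+:2] bank=0 & 0x3 = 0x0; word=0x0d
word = 0x0d → little-endian bytes:
  [0]=0x0d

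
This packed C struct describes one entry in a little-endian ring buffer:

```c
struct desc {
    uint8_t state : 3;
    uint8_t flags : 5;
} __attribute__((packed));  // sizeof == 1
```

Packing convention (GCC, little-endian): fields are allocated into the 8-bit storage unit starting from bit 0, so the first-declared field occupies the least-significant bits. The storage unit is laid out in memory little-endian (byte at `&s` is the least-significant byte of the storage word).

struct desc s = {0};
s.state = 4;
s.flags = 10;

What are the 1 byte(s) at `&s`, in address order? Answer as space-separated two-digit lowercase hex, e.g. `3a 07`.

[0+:3] state=4 & 0x7 = 0x4; word=0x04
[3+:5] flags=10 & 0x1f = 0xa; word=0x54
word = 0x54 → little-endian bytes:
  [0]=0x54

54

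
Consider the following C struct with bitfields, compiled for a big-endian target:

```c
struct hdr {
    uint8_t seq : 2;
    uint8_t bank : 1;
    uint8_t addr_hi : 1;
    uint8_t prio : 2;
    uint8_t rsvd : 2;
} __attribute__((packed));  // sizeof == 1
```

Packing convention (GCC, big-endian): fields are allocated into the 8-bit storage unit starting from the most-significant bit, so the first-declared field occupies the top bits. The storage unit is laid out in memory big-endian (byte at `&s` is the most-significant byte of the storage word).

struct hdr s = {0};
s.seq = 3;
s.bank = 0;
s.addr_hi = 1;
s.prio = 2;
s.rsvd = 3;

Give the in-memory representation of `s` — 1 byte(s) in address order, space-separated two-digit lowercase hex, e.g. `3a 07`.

seq:2 = 3 → 0x3 << 6 → word 0xc0
bank:1 = 0 → 0x0 << 5 → word 0xc0
addr_hi:1 = 1 → 0x1 << 4 → word 0xd0
prio:2 = 2 → 0x2 << 2 → word 0xd8
rsvd:2 = 3 → 0x3 << 0 → word 0xdb
word = 0xdb → big-endian bytes:
  [0]=0xdb

db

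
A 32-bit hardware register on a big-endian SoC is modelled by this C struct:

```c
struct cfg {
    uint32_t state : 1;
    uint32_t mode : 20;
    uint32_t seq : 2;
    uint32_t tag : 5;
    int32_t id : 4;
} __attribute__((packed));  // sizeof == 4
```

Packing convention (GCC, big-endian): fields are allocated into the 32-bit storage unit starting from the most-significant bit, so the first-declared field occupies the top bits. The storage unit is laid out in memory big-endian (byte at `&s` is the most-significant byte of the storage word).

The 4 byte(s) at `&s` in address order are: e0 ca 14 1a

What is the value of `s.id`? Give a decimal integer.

[0]=0xe0 [1]=0xca [2]=0x14 [3]=0x1a (big-endian) → word 0xe0ca141a
state [31+:1] = (word>>31) & 0x1 = 1
mode [11+:20] = (word>>11) & 0xfffff = 792898
seq [9+:2] = (word>>9) & 0x3 = 2
tag [4+:5] = (word>>4) & 0x1f = 1
id [0+:4] = (word>>0) & 0xf = 10  ←
id signed 4b, MSB=1: 10 - 16 = -6

-6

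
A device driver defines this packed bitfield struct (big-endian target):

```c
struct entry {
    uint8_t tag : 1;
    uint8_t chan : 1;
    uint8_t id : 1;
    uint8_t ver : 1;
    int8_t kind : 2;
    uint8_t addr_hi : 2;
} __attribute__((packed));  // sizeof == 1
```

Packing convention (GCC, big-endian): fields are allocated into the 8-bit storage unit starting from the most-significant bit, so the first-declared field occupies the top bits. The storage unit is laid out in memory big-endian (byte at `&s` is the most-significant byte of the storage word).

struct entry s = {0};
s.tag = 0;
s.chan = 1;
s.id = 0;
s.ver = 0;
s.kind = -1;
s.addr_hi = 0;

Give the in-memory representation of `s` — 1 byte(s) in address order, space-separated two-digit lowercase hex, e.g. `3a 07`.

4c

tag:1 = 0 → 0x0 << 7 → word 0x00
chan:1 = 1 → 0x1 << 6 → word 0x40
id:1 = 0 → 0x0 << 5 → word 0x40
ver:1 = 0 → 0x0 << 4 → word 0x40
kind:2 = -1 → 0x3 << 2 → word 0x4c
addr_hi:2 = 0 → 0x0 << 0 → word 0x4c
word = 0x4c → big-endian bytes:
  [0]=0x4c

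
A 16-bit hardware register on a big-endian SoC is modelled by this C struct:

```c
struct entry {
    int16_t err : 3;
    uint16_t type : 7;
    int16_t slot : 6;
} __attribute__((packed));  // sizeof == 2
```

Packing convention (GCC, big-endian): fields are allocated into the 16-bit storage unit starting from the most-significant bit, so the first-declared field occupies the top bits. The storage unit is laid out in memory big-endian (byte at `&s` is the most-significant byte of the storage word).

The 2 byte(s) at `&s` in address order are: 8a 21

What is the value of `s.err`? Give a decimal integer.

[0]=0x8a [1]=0x21 (big-endian) → word 0x8a21
err:3 @ bit 13 → (0x8a21>>13)&0x7 = 0x4  ←
type:7 @ bit 6 → (0x8a21>>6)&0x7f = 0x28
slot:6 @ bit 0 → (0x8a21>>0)&0x3f = 0x21
err signed 3b, MSB=1: 4 - 8 = -4

-4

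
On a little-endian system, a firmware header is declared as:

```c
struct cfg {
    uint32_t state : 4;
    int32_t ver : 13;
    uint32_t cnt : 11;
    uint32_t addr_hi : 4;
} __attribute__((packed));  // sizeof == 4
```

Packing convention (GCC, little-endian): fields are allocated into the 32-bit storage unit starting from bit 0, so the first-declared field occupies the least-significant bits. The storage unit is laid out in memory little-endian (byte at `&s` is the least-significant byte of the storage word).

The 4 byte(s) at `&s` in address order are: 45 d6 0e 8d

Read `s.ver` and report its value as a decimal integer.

3428

[0]=0x45 [1]=0xd6 [2]=0x0e [3]=0x8d (little-endian) → word 0x8d0ed645
state [0+:4] = (word>>0) & 0xf = 5
ver [4+:13] = (word>>4) & 0x1fff = 3428  ←
cnt [17+:11] = (word>>17) & 0x7ff = 1671
addr_hi [28+:4] = (word>>28) & 0xf = 8
ver signed 13b, MSB=0: value = 3428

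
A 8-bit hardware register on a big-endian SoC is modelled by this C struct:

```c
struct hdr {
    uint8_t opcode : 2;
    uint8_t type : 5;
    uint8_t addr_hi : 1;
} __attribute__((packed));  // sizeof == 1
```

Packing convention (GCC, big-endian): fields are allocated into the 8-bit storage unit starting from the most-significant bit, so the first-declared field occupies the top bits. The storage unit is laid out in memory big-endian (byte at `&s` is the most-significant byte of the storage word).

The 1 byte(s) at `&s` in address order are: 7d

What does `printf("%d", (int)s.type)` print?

30

[0]=0x7d (big-endian) → word 0x7d
opcode:2 @ bit 6 → (0x7d>>6)&0x3 = 0x1
type:5 @ bit 1 → (0x7d>>1)&0x1f = 0x1e  ←
addr_hi:1 @ bit 0 → (0x7d>>0)&0x1 = 0x1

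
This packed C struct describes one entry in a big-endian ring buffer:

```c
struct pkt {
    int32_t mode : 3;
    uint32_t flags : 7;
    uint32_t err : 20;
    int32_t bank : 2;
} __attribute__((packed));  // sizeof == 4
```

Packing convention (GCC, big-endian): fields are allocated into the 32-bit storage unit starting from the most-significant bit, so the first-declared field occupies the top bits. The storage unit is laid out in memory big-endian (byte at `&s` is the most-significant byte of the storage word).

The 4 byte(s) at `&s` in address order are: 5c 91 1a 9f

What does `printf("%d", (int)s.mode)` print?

2

[0]=0x5c [1]=0x91 [2]=0x1a [3]=0x9f (big-endian) → word 0x5c911a9f
mode:3 @ bit 29 → (0x5c911a9f>>29)&0x7 = 0x2  ←
flags:7 @ bit 22 → (0x5c911a9f>>22)&0x7f = 0x72
err:20 @ bit 2 → (0x5c911a9f>>2)&0xfffff = 0x446a7
bank:2 @ bit 0 → (0x5c911a9f>>0)&0x3 = 0x3
mode signed 3b, MSB=0: value = 2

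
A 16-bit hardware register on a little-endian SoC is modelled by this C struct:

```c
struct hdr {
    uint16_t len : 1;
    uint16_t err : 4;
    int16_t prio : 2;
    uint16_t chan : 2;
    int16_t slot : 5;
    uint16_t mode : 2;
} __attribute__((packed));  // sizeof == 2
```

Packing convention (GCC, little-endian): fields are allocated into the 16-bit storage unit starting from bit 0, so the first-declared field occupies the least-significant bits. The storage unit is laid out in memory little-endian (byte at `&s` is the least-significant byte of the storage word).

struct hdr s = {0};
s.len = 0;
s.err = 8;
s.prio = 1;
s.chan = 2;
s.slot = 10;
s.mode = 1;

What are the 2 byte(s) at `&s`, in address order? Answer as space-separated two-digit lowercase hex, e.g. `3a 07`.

30 55

[0+:1] len=0 & 0x1 = 0x0; word=0x0000
[1+:4] err=8 & 0xf = 0x8; word=0x0010
[5+:2] prio=1 & 0x3 = 0x1; word=0x0030
[7+:2] chan=2 & 0x3 = 0x2; word=0x0130
[9+:5] slot=10 & 0x1f = 0xa; word=0x1530
[14+:2] mode=1 & 0x3 = 0x1; word=0x5530
word = 0x5530 → little-endian bytes:
  [0]=0x30  [1]=0x55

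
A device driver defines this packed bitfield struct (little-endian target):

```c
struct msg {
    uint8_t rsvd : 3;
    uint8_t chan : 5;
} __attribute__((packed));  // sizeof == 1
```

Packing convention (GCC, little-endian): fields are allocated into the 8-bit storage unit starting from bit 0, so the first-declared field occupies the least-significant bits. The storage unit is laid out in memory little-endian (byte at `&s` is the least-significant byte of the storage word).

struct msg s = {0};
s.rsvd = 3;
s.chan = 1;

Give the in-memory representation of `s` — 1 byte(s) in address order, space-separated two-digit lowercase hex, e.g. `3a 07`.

0b

rsvd (3b) val=3 bits=0x3 at bit 0: 0x03
chan (5b) val=1 bits=0x1 at bit 3: 0x0b
word = 0x0b → little-endian bytes:
  [0]=0x0b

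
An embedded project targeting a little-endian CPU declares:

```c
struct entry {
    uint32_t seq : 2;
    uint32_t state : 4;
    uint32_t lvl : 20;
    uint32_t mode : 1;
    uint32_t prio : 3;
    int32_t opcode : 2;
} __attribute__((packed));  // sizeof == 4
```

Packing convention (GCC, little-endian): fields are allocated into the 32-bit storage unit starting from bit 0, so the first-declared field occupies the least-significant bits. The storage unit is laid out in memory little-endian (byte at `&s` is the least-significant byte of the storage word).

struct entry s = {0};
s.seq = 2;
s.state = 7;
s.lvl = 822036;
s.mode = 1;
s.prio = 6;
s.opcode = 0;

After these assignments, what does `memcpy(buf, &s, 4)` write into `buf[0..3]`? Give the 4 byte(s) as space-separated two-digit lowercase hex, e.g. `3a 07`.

seq (2b) val=2 bits=0x2 at bit 0: 0x00000002
state (4b) val=7 bits=0x7 at bit 2: 0x0000001e
lvl (20b) val=822036 bits=0xc8b14 at bit 6: 0x0322c51e
mode (1b) val=1 bits=0x1 at bit 26: 0x0722c51e
prio (3b) val=6 bits=0x6 at bit 27: 0x3722c51e
opcode (2b) val=0 bits=0x0 at bit 30: 0x3722c51e
word = 0x3722c51e → little-endian bytes:
  [0]=0x1e  [1]=0xc5  [2]=0x22  [3]=0x37

1e c5 22 37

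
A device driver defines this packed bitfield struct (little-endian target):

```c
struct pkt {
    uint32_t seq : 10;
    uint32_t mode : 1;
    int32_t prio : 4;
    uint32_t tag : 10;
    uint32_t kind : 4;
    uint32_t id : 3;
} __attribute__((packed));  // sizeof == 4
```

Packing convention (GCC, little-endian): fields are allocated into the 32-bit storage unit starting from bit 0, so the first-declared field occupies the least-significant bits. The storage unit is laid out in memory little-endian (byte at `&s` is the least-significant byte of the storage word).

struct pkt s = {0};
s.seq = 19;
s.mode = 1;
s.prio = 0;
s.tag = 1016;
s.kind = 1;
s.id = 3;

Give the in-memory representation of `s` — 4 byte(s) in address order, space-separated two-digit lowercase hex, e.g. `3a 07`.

13 04 fc 63

seq:10 = 19 → 0x13 << 0 → word 0x00000013
mode:1 = 1 → 0x1 << 10 → word 0x00000413
prio:4 = 0 → 0x0 << 11 → word 0x00000413
tag:10 = 1016 → 0x3f8 << 15 → word 0x01fc0413
kind:4 = 1 → 0x1 << 25 → word 0x03fc0413
id:3 = 3 → 0x3 << 29 → word 0x63fc0413
word = 0x63fc0413 → little-endian bytes:
  [0]=0x13  [1]=0x04  [2]=0xfc  [3]=0x63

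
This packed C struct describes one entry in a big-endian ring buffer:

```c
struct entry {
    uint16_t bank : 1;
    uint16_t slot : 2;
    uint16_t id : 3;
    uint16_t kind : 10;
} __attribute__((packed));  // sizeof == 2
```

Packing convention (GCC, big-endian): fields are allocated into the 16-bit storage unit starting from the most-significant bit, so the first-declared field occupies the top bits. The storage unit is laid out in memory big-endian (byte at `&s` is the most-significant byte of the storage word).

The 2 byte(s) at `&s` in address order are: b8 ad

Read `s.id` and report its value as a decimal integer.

6

[0]=0xb8 [1]=0xad (big-endian) → word 0xb8ad
bank [15+:1] = (word>>15) & 0x1 = 1
slot [13+:2] = (word>>13) & 0x3 = 1
id [10+:3] = (word>>10) & 0x7 = 6  ←
kind [0+:10] = (word>>0) & 0x3ff = 173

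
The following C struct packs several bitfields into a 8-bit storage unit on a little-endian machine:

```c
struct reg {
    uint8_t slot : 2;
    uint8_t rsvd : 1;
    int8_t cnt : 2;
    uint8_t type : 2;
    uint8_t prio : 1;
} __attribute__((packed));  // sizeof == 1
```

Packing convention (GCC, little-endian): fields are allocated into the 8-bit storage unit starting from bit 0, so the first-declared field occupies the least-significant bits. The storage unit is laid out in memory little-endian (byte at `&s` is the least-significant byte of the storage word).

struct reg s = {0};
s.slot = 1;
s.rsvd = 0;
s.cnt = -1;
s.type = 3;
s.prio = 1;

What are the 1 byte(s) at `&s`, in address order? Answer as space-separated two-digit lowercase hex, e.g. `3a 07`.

f9

slot:2 = 1 → 0x1 << 0 → word 0x01
rsvd:1 = 0 → 0x0 << 2 → word 0x01
cnt:2 = -1 → 0x3 << 3 → word 0x19
type:2 = 3 → 0x3 << 5 → word 0x79
prio:1 = 1 → 0x1 << 7 → word 0xf9
word = 0xf9 → little-endian bytes:
  [0]=0xf9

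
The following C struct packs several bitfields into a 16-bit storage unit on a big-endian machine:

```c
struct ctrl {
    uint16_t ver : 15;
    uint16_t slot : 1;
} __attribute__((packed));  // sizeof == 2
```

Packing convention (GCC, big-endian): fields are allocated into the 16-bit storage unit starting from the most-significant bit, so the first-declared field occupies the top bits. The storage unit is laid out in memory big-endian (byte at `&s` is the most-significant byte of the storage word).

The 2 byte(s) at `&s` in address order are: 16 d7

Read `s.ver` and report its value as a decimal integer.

2923

[0]=0x16 [1]=0xd7 (big-endian) → word 0x16d7
ver:15 @ bit 1 → (0x16d7>>1)&0x7fff = 0xb6b  ←
slot:1 @ bit 0 → (0x16d7>>0)&0x1 = 0x1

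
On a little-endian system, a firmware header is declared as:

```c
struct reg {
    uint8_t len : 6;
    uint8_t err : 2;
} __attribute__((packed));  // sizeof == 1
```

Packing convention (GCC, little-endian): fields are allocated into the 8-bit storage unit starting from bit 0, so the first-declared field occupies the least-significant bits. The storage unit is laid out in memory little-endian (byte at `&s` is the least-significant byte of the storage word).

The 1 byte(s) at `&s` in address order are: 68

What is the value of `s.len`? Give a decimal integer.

[0]=0x68 (little-endian) → word 0x68
len [0+:6] = (word>>0) & 0x3f = 40  ←
err [6+:2] = (word>>6) & 0x3 = 1

40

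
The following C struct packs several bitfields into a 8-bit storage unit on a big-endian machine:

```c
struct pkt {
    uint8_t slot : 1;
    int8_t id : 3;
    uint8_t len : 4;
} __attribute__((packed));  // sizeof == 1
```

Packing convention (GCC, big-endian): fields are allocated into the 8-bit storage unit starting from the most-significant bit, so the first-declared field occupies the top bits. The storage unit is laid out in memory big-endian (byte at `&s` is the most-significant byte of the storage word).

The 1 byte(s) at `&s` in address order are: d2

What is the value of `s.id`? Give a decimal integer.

-3

[0]=0xd2 (big-endian) → word 0xd2
slot [7+:1] = (word>>7) & 0x1 = 1
id [4+:3] = (word>>4) & 0x7 = 5  ←
len [0+:4] = (word>>0) & 0xf = 2
id signed 3b, MSB=1: 5 - 8 = -3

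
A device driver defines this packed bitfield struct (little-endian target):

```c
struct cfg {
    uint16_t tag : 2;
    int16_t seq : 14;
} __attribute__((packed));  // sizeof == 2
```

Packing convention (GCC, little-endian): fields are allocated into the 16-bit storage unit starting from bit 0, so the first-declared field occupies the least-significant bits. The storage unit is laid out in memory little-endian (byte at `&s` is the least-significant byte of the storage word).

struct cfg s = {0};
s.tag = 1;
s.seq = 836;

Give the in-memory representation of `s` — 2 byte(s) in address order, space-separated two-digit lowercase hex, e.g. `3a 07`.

[0+:2] tag=1 & 0x3 = 0x1; word=0x0001
[2+:14] seq=836 & 0x3fff = 0x344; word=0x0d11
word = 0x0d11 → little-endian bytes:
  [0]=0x11  [1]=0x0d

11 0d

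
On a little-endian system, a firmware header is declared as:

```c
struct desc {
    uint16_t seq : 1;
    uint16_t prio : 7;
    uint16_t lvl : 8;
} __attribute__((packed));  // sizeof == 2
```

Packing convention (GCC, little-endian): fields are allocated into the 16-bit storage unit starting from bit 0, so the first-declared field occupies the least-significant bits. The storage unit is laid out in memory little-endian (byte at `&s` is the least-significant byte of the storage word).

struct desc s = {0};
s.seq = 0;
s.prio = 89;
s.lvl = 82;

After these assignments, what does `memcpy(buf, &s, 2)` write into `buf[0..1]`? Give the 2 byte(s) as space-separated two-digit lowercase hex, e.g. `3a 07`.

[0+:1] seq=0 & 0x1 = 0x0; word=0x0000
[1+:7] prio=89 & 0x7f = 0x59; word=0x00b2
[8+:8] lvl=82 & 0xff = 0x52; word=0x52b2
word = 0x52b2 → little-endian bytes:
  [0]=0xb2  [1]=0x52

b2 52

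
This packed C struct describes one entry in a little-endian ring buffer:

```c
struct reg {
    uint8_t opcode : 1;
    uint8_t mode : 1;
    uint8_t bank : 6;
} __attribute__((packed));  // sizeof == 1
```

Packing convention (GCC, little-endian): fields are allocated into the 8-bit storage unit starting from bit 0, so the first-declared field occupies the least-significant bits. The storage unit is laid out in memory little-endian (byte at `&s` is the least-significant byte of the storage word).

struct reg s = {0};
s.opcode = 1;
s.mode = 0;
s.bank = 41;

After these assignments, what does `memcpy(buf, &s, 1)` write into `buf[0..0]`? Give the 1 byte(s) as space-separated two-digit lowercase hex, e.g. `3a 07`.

opcode (1b) val=1 bits=0x1 at bit 0: 0x01
mode (1b) val=0 bits=0x0 at bit 1: 0x01
bank (6b) val=41 bits=0x29 at bit 2: 0xa5
word = 0xa5 → little-endian bytes:
  [0]=0xa5

a5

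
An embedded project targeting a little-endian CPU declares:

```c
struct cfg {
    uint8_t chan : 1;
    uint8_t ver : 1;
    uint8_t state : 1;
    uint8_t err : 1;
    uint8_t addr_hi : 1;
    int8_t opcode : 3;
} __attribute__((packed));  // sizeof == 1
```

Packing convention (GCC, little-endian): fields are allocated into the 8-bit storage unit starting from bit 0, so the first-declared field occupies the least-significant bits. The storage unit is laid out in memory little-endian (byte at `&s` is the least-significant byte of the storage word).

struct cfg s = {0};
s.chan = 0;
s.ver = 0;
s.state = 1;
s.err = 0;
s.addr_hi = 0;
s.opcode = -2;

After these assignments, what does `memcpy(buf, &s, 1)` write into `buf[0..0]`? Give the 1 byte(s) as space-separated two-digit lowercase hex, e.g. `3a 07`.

c4

chan (1b) val=0 bits=0x0 at bit 0: 0x00
ver (1b) val=0 bits=0x0 at bit 1: 0x00
state (1b) val=1 bits=0x1 at bit 2: 0x04
err (1b) val=0 bits=0x0 at bit 3: 0x04
addr_hi (1b) val=0 bits=0x0 at bit 4: 0x04
opcode (3b) val=-2 bits=0x6 at bit 5: 0xc4
word = 0xc4 → little-endian bytes:
  [0]=0xc4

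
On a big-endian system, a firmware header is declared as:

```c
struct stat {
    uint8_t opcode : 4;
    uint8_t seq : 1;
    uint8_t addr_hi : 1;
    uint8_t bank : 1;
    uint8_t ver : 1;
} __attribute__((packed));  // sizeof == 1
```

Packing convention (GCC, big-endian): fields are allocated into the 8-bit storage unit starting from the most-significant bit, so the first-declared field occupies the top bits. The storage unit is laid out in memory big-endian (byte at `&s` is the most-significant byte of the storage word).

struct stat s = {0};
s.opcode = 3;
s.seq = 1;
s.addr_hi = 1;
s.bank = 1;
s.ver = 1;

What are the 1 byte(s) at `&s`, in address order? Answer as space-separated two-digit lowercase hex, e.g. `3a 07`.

3f

opcode (4b) val=3 bits=0x3 at bit 4: 0x30
seq (1b) val=1 bits=0x1 at bit 3: 0x38
addr_hi (1b) val=1 bits=0x1 at bit 2: 0x3c
bank (1b) val=1 bits=0x1 at bit 1: 0x3e
ver (1b) val=1 bits=0x1 at bit 0: 0x3f
word = 0x3f → big-endian bytes:
  [0]=0x3f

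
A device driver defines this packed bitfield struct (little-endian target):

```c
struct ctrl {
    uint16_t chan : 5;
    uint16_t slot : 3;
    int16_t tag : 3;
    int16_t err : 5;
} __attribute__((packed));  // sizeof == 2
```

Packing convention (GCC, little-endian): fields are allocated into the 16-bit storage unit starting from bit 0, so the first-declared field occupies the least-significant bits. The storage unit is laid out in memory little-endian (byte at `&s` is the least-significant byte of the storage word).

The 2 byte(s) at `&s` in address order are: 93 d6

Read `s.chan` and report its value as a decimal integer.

19

[0]=0x93 [1]=0xd6 (little-endian) → word 0xd693
chan [0+:5] = (word>>0) & 0x1f = 19  ←
slot [5+:3] = (word>>5) & 0x7 = 4
tag [8+:3] = (word>>8) & 0x7 = 6
err [11+:5] = (word>>11) & 0x1f = 26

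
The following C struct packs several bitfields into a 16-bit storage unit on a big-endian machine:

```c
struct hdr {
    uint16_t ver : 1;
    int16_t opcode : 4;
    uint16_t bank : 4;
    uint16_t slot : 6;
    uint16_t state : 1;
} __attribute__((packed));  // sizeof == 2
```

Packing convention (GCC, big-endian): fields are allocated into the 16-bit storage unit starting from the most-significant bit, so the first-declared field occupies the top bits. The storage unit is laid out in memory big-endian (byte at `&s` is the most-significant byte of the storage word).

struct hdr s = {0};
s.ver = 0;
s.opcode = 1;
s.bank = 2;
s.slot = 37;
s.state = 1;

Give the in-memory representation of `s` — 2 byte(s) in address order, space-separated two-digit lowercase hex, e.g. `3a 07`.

[15+:1] ver=0 & 0x1 = 0x0; word=0x0000
[11+:4] opcode=1 & 0xf = 0x1; word=0x0800
[7+:4] bank=2 & 0xf = 0x2; word=0x0900
[1+:6] slot=37 & 0x3f = 0x25; word=0x094a
[0+:1] state=1 & 0x1 = 0x1; word=0x094b
word = 0x094b → big-endian bytes:
  [0]=0x09  [1]=0x4b

09 4b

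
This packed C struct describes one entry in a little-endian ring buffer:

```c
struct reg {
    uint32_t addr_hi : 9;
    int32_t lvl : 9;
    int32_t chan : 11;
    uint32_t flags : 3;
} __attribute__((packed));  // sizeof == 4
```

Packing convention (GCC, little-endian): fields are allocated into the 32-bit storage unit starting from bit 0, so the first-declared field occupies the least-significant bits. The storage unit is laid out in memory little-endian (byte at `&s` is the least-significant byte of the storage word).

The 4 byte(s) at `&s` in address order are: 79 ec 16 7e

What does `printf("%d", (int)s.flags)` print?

3

[0]=0x79 [1]=0xec [2]=0x16 [3]=0x7e (little-endian) → word 0x7e16ec79
addr_hi [0+:9] = (word>>0) & 0x1ff = 121
lvl [9+:9] = (word>>9) & 0x1ff = 374
chan [18+:11] = (word>>18) & 0x7ff = 1925
flags [29+:3] = (word>>29) & 0x7 = 3  ←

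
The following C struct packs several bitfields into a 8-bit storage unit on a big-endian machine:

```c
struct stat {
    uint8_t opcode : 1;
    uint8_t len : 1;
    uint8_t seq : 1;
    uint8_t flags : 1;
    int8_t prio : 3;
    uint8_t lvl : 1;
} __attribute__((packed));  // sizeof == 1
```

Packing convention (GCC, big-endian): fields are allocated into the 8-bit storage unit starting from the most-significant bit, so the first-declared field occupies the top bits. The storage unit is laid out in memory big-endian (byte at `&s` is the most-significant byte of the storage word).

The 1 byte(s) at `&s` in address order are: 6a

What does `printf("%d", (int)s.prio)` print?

[0]=0x6a (big-endian) → word 0x6a
opcode [7+:1] = (word>>7) & 0x1 = 0
len [6+:1] = (word>>6) & 0x1 = 1
seq [5+:1] = (word>>5) & 0x1 = 1
flags [4+:1] = (word>>4) & 0x1 = 0
prio [1+:3] = (word>>1) & 0x7 = 5  ←
lvl [0+:1] = (word>>0) & 0x1 = 0
prio signed 3b, MSB=1: 5 - 8 = -3

-3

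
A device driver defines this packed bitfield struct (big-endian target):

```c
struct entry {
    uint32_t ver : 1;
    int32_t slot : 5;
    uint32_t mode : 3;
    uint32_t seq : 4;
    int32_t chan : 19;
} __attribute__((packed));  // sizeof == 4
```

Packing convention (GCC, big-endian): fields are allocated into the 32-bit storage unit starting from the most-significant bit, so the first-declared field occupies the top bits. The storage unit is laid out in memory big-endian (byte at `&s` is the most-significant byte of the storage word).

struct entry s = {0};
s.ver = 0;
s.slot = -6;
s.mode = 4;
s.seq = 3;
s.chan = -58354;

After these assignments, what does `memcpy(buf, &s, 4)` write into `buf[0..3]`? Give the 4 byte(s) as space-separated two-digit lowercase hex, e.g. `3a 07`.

6a 1f 1c 0e

ver:1 = 0 → 0x0 << 31 → word 0x00000000
slot:5 = -6 → 0x1a << 26 → word 0x68000000
mode:3 = 4 → 0x4 << 23 → word 0x6a000000
seq:4 = 3 → 0x3 << 19 → word 0x6a180000
chan:19 = -58354 → 0x71c0e << 0 → word 0x6a1f1c0e
word = 0x6a1f1c0e → big-endian bytes:
  [0]=0x6a  [1]=0x1f  [2]=0x1c  [3]=0x0e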